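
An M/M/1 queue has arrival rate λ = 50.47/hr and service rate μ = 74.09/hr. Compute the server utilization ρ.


ρ = λ/μ = 50.47/74.09 = 0.6812

Final: 0.6812


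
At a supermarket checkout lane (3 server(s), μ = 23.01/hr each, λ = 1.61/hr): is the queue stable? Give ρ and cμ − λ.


Total capacity cμ = 3·23.01 = 69.03/hr
ρ = λ/(cμ) = 1.61/69.03 = 0.02332
Stable ⇔ ρ < 1: YES
Spare capacity = cμ − λ = 69.03 − 1.61 = 67.42/hr

Final: ρ = 0.02332; stable; margin = 67.42/hr


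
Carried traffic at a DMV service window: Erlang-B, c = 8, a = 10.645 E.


B(8,10.645) = 0.367516 (Erlang-B)
Carried load = a(1 − B) = 10.645·(1 − 0.367516) = 10.645·0.632484 = 6.7328 E

Final: 6.7328 Erlangs


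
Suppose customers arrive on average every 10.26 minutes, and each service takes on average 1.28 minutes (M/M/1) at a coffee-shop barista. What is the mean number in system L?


λ = 60/10.26 = 5.8480 /hr
μ = 60/1.28 = 46.8750 /hr
ρ = λ/μ = 5.8480/46.8750 = 0.1248
L = ρ/(1−ρ) = 0.1248/0.8752 = 0.1425

Final: 0.1425


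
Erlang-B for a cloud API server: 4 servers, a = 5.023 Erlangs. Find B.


B(c,a) = (a^c/c!) / Σ_{k=0}^{c} a^k/k!
a^4/4! = 26.524150
Σ terms (k=0..4): 1.00000 + 5.02300 + 12.61526 + 21.12216 + 26.52415 = 66.284572
B = 26.524150/66.284572 = 0.400156

Final: 0.400156


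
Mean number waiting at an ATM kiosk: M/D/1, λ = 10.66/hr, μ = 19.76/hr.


ρ = 10.66/19.76 = 0.5395
M/D/1: Lq = ρ²/(2(1−ρ)) = 0.2910/(2·0.4605) = 0.31598

Final: 0.31598


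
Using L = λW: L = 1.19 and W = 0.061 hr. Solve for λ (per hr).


λ = L/W = 1.19/0.061 = 19.5082 /hr

Final: 19.5082 /hr


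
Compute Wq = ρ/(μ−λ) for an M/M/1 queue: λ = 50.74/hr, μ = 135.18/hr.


ρ = 50.74/135.18 = 0.3754
Wq = ρ/(μ−λ) = 0.3754/(135.18 − 50.74) = 0.3754/84.44 = 0.004445 hr

Final: 0.004445 hr


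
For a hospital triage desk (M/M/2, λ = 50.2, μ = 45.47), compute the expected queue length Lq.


a = λ/μ = 1.1040; ρ = a/2 = 0.5520
P₀ = 0.288650
Lq = P₀·a^c·ρ / (c!·(1−ρ)²) = 0.288650·1.21887·0.5520/(2·0.20069)
= 0.48385

Final: 0.48385


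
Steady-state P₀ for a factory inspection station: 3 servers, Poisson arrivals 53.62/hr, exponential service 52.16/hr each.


a = λ/μ = 53.62/52.16 = 1.0280; ρ = a/c = 0.3427
Σ_{k=0}^{2} a^k/k! (terms k=0..2) = 1.00000 + 1.02799 + 0.52838 = 2.55637
Tail: a^3/(3!(1−ρ)) = 1.08634/(6·0.6573) = 0.27544
P₀ = 1/(2.55637 + 0.27544) = 1/2.83181 = 0.353130

Final: 0.353130


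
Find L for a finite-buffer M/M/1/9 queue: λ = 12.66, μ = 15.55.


ρ = 12.66/15.55 = 0.8141
L = ρ[1 − (K+1)ρ^K + Kρ^(K+1)] / [(1−ρ)(1−ρ^(K+1))]
Numerator: 0.8141·(1 − 10·0.157156 + 9·0.127948) = 0.472186
Denominator: (0.1859)·(0.872052) = 0.162073
L = 0.472186/0.162073 = 2.9134

Final: 2.9134


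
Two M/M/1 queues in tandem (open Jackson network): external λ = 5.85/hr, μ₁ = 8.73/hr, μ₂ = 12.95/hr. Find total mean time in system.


Each node sees arrival rate λ = 5.85/hr (tandem ⇒ throughput preserved).
W₁ = 1/(μ₁−λ) = 1/(8.73−5.85) = 0.34722 hr
W₂ = 1/(μ₂−λ) = 1/(12.95−5.85) = 0.14085 hr
W_total = W₁ + W₂ = 0.34722 + 0.14085 = 0.48807 hr

Final: 0.48807 hr


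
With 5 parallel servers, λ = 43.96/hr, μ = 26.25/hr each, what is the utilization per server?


ρ = λ/(cμ) = 43.96/(5·26.25) = 43.96/131.25 = 0.3349

Final: 0.3349


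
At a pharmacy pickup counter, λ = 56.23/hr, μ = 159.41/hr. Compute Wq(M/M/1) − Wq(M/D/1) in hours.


ρ = 56.23/159.41 = 0.3527
Wq(M/M/1) = ρ/(μ−λ) = 0.3527/103.18 = 0.003419 hr
Wq(M/D/1) = ρ/(2(μ−λ)) = 0.001709 hr
Savings = 0.003419 − 0.001709 = 0.001709 hr

Final: 0.001709 hr


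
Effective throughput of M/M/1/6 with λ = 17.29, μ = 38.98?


ρ = 0.4436; P_K = (1−ρ)ρ^6/(1−ρ^7) = 0.004252
λ_eff = λ(1 − P_K) = 17.29·(1 − 0.004252) = 17.29·0.995748 = 17.2165 /hr

Final: 17.2165 /hr


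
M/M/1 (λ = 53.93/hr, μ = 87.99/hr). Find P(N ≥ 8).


ρ = 53.93/87.99 = 0.6129
P(N ≥ n) = ρ^n = 0.6129^8 = 0.019915

Final: 0.019915


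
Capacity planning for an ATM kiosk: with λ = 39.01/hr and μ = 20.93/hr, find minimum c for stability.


Stability requires cμ > λ ⇔ c > λ/μ.
λ/μ = 39.01/20.93 = 1.8638
Minimum integer c = ⌊1.8638⌋ + 1 = 2
Check: 2·20.93 = 41.86 > 39.01, while 1·20.93 = 20.93 ≤ 39.01

Final: 2 servers


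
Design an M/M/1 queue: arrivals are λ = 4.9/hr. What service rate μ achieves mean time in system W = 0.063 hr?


W = 1/(μ−λ) ⇒ μ − λ = 1/W = 1/0.063 = 15.8730
μ = λ + 1/W = 4.9 + 15.8730 = 20.7730 per hr

Final: 20.7730 /hr


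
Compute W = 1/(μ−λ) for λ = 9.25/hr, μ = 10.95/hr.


W = 1/(μ−λ) = 1/(10.95 − 9.25) = 1/1.70 = 0.5882 hr

Final: 0.5882 hr


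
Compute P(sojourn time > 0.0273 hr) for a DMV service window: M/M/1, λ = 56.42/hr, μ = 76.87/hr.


W ~ Exponential(μ−λ) for M/M/1.
μ − λ = 76.87 − 56.42 = 20.4500
P(W > t) = e^{−(μ−λ)t} = e^{−0.5583} = 0.572190

Final: 0.572190


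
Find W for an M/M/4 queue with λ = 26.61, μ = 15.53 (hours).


a = 1.7135; ρ = 0.4284; P₀ = 0.177049
Lq = P₀·a^c·ρ/(c!(1−ρ)²) = 0.08336
Wq = Lq/λ = 0.08336/26.61 = 0.003133 hr
W = Wq + 1/μ = 0.003133 + 0.06439 = 0.06752 hr

Final: 0.06752 hr


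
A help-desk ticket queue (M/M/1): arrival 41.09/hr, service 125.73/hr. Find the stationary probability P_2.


ρ = 41.09/125.73 = 0.3268
P_n = (1−ρ)·ρ^n = (1 − 0.3268)·0.3268^2 = 0.6732·0.106806 = 0.071900

Final: 0.071900


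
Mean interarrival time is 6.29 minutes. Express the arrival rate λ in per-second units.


λ = 1/(interarrival time) in consistent units.
1 second = 0.0166667 min, so λ = 0.0166667/6.29 = 0.002650 per second

Final: 0.002650 /sec


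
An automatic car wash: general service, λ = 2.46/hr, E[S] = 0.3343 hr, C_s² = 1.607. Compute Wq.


ρ = λ·E[S] = 2.46·0.3343 = 0.8224
E[S²] = E[S]²(1+C_s²) = 0.3343²·(1+1.607) = 0.291349
Wq = λ·E[S²]/(2(1−ρ)) = 2.46·0.291349/(2·0.1776) = 2.01754 hr

Final: 2.01754 hr


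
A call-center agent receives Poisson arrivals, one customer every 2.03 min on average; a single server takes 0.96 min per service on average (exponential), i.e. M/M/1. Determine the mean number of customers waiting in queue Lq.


λ = 60/2.03 = 29.5567 /hr
μ = 60/0.96 = 62.5000 /hr
ρ = λ/μ = 29.5567/62.5000 = 0.4729
Lq = ρ²/(1−ρ) = 0.2236/0.5271 = 0.4243

Final: 0.4243


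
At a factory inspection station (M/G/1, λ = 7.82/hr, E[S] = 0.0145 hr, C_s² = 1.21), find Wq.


ρ = λ·E[S] = 7.82·0.0145 = 0.1134
E[S²] = E[S]²(1+C_s²) = 0.0145²·(1+1.21) = 0.0004647
Wq = λ·E[S²]/(2(1−ρ)) = 7.82·0.0004647/(2·0.8866) = 0.002049 hr

Final: 0.002049 hr


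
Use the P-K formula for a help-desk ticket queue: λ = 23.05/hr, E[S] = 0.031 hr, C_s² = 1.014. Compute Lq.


ρ = λ·E[S] = 23.05·0.031 = 0.7146
Lq = ρ²(1+C_s²)/(2(1−ρ)) = 0.5106·(1+1.014)/(2·0.2854)
= 0.5106·2.0140/0.5709 = 1.80121

Final: 1.80121


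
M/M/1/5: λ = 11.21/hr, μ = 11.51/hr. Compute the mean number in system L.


ρ = 11.21/11.51 = 0.9739
L = ρ[1 − (K+1)ρ^K + Kρ^(K+1)] / [(1−ρ)(1−ρ^(K+1))]
Numerator: 0.9739·(1 − 6·0.876297 + 5·0.853457) = 0.009255
Denominator: (0.02606)·(0.146543) = 0.003820
L = 0.009255/0.003820 = 2.4230

Final: 2.4230


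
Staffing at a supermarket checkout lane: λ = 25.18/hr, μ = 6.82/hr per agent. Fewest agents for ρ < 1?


Stability requires cμ > λ ⇔ c > λ/μ.
λ/μ = 25.18/6.82 = 3.6921
Minimum integer c = ⌊3.6921⌋ + 1 = 4
Check: 4·6.82 = 27.28 > 25.18, while 3·6.82 = 20.46 ≤ 25.18

Final: 4 servers


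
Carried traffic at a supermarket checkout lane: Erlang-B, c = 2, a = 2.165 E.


B(2,2.165) = 0.425445 (Erlang-B)
Carried load = a(1 − B) = 2.165·(1 − 0.425445) = 2.165·0.574555 = 1.2439 E

Final: 1.2439 Erlangs


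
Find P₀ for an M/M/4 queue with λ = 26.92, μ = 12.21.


a = λ/μ = 26.92/12.21 = 2.2048; ρ = a/c = 0.5512
Σ_{k=0}^{3} a^k/k! (terms k=0..3) = 1.00000 + 2.20475 + 2.43046 + 1.78619 = 7.42140
Tail: a^4/(4!(1−ρ)) = 23.62858/(24·0.4488) = 2.19362
P₀ = 1/(7.42140 + 2.19362) = 1/9.61502 = 0.104004

Final: 0.104004


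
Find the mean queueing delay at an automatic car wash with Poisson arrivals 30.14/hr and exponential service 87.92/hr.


ρ = 30.14/87.92 = 0.3428
Wq = ρ/(μ−λ) = 0.3428/(87.92 − 30.14) = 0.3428/57.78 = 0.005933 hr

Final: 0.005933 hr


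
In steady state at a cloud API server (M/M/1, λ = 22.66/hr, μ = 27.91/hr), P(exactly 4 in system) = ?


ρ = 22.66/27.91 = 0.8119
P_n = (1−ρ)·ρ^n = (1 − 0.8119)·0.8119^4 = 0.1881·0.434511 = 0.081733

Final: 0.081733


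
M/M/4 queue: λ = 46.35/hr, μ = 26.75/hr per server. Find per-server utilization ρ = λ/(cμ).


ρ = λ/(cμ) = 46.35/(4·26.75) = 46.35/107.00 = 0.4332

Final: 0.4332


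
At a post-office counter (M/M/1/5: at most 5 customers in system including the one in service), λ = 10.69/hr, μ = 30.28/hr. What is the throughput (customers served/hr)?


ρ = 0.3530; P_K = (1−ρ)ρ^5/(1−ρ^6) = 0.003555
λ_eff = λ(1 − P_K) = 10.69·(1 − 0.003555) = 10.69·0.996445 = 10.6520 /hr

Final: 10.6520 /hr


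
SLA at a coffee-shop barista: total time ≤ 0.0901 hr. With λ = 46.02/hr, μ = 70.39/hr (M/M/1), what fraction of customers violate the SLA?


W ~ Exponential(μ−λ) for M/M/1.
μ − λ = 70.39 − 46.02 = 24.3700
P(W > t) = e^{−(μ−λ)t} = e^{−2.1957} = 0.111277

Final: 0.111277


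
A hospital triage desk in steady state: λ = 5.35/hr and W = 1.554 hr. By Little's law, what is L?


L = λW = 5.35·1.554 = 8.3139

Final: 8.3139


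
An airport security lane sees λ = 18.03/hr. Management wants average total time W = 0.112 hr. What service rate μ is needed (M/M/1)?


W = 1/(μ−λ) ⇒ μ − λ = 1/W = 1/0.112 = 8.9286
μ = λ + 1/W = 18.03 + 8.9286 = 26.9586 per hr

Final: 26.9586 /hr


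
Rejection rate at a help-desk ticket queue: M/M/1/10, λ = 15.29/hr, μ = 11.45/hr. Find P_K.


ρ = λ/μ = 15.29/11.45 = 1.3354
P_K = (1−ρ)ρ^K/(1−ρ^(K+1)) = (-0.3354·18.031007)/(1 − 24.078087)
= -6.047080/-23.078087 = 0.262027

Final: 0.262027


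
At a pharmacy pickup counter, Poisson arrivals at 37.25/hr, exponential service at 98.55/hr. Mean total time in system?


W = 1/(μ−λ) = 1/(98.55 − 37.25) = 1/61.30 = 0.01631 hr

Final: 0.01631 hr


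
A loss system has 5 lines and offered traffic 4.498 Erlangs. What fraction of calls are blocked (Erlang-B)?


B(c,a) = (a^c/c!) / Σ_{k=0}^{c} a^k/k!
a^5/5! = 15.343202
Σ terms (k=0..5): 1.00000 + 4.49800 + 10.11600 + 15.16726 + 17.05558 + 15.34320 = 63.180046
B = 15.343202/63.180046 = 0.242849

Final: 0.242849


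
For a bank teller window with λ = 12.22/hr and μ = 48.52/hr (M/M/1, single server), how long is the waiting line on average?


ρ = 12.22/48.52 = 0.2519
Lq = ρ²/(1−ρ) = 0.06343/0.7481 = 0.08478

Final: 0.08478


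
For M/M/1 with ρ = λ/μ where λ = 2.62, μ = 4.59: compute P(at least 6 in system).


ρ = 2.62/4.59 = 0.5708
P(N ≥ n) = ρ^n = 0.5708^6 = 0.034588

Final: 0.034588


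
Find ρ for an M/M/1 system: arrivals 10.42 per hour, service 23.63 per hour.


ρ = λ/μ = 10.42/23.63 = 0.4410

Final: 0.4410


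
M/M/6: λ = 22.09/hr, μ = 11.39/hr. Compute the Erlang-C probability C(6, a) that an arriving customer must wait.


a = λ/μ = 1.9394; ρ = a/6 = 0.3232
P₀ = 0.143611 (from M/M/c formula)
C(c,a) = [a^c/(c!(1−ρ))]·P₀ = [53.21474/(720·0.6768)]·0.143611
= 0.10921·0.143611 = 0.015684

Final: 0.015684


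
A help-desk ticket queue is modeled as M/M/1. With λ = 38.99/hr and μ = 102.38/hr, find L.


ρ = λ/μ = 38.99/102.38 = 0.3808
L = ρ/(1−ρ) = 0.3808/(1 − 0.3808) = 0.3808/0.6192 = 0.6151

Final: 0.6151


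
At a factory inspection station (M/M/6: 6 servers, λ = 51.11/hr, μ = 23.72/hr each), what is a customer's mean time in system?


a = 2.1547; ρ = 0.3591; P₀ = 0.115666
Lq = P₀·a^c·ρ/(c!(1−ρ)²) = 0.01406
Wq = Lq/λ = 0.01406/51.11 = 0.0002750 hr
W = Wq + 1/μ = 0.0002750 + 0.04216 = 0.04243 hr

Final: 0.04243 hr


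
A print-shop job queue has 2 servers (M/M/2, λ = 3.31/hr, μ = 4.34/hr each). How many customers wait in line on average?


a = λ/μ = 0.7627; ρ = a/2 = 0.3813
P₀ = 0.447873
Lq = P₀·a^c·ρ / (c!·(1−ρ)²) = 0.447873·0.58167·0.3813/(2·0.38274)
= 0.12978

Final: 0.12978


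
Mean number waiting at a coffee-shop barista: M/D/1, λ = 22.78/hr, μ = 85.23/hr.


ρ = 22.78/85.23 = 0.2673
M/D/1: Lq = ρ²/(2(1−ρ)) = 0.07144/(2·0.7327) = 0.04875

Final: 0.04875


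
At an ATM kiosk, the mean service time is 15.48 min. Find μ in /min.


μ = 1/(service time) in consistent units.
1 minute = 1 min, so μ = 1/15.48 = 0.06460 per minute

Final: 0.06460 /min


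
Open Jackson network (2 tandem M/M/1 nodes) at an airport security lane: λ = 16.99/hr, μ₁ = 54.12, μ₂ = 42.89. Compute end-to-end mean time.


Each node sees arrival rate λ = 16.99/hr (tandem ⇒ throughput preserved).
W₁ = 1/(μ₁−λ) = 1/(54.12−16.99) = 0.02693 hr
W₂ = 1/(μ₂−λ) = 1/(42.89−16.99) = 0.03861 hr
W_total = W₁ + W₂ = 0.02693 + 0.03861 = 0.06554 hr

Final: 0.06554 hr


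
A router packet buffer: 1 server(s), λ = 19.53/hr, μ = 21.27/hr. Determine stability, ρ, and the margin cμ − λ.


Total capacity cμ = 1·21.27 = 21.27/hr
ρ = λ/(cμ) = 19.53/21.27 = 0.9182
Stable ⇔ ρ < 1: YES
Spare capacity = cμ − λ = 21.27 − 19.53 = 1.74/hr

Final: ρ = 0.9182; stable; margin = 1.74/hr


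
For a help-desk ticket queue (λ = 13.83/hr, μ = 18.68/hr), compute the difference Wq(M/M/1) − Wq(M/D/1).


ρ = 13.83/18.68 = 0.7404
Wq(M/M/1) = ρ/(μ−λ) = 0.7404/4.85 = 0.15265 hr
Wq(M/D/1) = ρ/(2(μ−λ)) = 0.07633 hr
Savings = 0.15265 − 0.07633 = 0.07633 hr

Final: 0.07633 hr


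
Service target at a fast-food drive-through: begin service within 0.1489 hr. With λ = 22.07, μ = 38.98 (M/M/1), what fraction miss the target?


ρ = 22.07/38.98 = 0.5662
P(Wq > t) = ρ·e^{−(μ−λ)t} = 0.5662·e^{−2.5179}
= 0.5662·0.080629 = 0.045651

Final: 0.045651


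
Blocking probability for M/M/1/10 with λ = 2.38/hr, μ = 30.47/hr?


ρ = λ/μ = 2.38/30.47 = 0.07811
P_K = (1−ρ)ρ^K/(1−ρ^(K+1)) = (0.9219·8.454e-12)/(1 − 6.603e-13)
= 7.793e-12/1.000000 = 7.793e-12

Final: 7.793e-12


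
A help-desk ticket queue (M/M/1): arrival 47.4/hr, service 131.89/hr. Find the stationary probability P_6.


ρ = 47.4/131.89 = 0.3594
P_n = (1−ρ)·ρ^n = (1 − 0.3594)·0.3594^6 = 0.6406·0.002155 = 0.001380

Final: 0.001380


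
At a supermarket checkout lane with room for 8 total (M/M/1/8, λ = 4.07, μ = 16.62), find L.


ρ = 4.07/16.62 = 0.2449
L = ρ[1 − (K+1)ρ^K + Kρ^(K+1)] / [(1−ρ)(1−ρ^(K+1))]
Numerator: 0.2449·(1 − 9·0.00001293 + 8·0.000003167) = 0.244863
Denominator: (0.7551)·(0.999997) = 0.755112
L = 0.244863/0.755112 = 0.3243

Final: 0.3243


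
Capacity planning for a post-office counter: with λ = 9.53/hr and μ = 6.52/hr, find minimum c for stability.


Stability requires cμ > λ ⇔ c > λ/μ.
λ/μ = 9.53/6.52 = 1.4617
Minimum integer c = ⌊1.4617⌋ + 1 = 2
Check: 2·6.52 = 13.04 > 9.53, while 1·6.52 = 6.52 ≤ 9.53

Final: 2 servers


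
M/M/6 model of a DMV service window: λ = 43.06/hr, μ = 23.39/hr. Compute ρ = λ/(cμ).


ρ = λ/(cμ) = 43.06/(6·23.39) = 43.06/140.34 = 0.3068

Final: 0.3068


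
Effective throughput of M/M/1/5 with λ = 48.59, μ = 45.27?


ρ = 1.0733; P_K = (1−ρ)ρ^5/(1−ρ^6) = 0.197480
λ_eff = λ(1 − P_K) = 48.59·(1 − 0.197480) = 48.59·0.802520 = 38.9945 /hr

Final: 38.9945 /hr


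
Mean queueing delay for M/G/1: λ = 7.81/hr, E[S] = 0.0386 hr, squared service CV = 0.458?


ρ = λ·E[S] = 7.81·0.0386 = 0.3015
E[S²] = E[S]²(1+C_s²) = 0.0386²·(1+0.458) = 0.002172
Wq = λ·E[S²]/(2(1−ρ)) = 7.81·0.002172/(2·0.6985) = 0.01214 hr

Final: 0.01214 hr


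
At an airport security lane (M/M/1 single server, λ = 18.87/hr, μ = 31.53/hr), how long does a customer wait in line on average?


ρ = 18.87/31.53 = 0.5985
Wq = ρ/(μ−λ) = 0.5985/(31.53 − 18.87) = 0.5985/12.66 = 0.04727 hr

Final: 0.04727 hr


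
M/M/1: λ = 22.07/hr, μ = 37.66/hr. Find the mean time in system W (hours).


W = 1/(μ−λ) = 1/(37.66 − 22.07) = 1/15.59 = 0.06414 hr

Final: 0.06414 hr


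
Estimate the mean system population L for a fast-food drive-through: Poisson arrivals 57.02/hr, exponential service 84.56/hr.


ρ = λ/μ = 57.02/84.56 = 0.6743
L = ρ/(1−ρ) = 0.6743/(1 − 0.6743) = 0.6743/0.3257 = 2.0704

Final: 2.0704


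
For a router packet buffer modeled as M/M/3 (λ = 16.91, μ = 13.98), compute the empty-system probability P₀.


a = λ/μ = 16.91/13.98 = 1.2096; ρ = a/c = 0.4032
Σ_{k=0}^{2} a^k/k! (terms k=0..2) = 1.00000 + 1.20959 + 0.73155 = 2.94113
Tail: a^3/(3!(1−ρ)) = 1.76974/(6·0.5968) = 0.49423
P₀ = 1/(2.94113 + 0.49423) = 1/3.43536 = 0.291090

Final: 0.291090


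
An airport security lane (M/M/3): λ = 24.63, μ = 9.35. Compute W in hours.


a = 2.6342; ρ = 0.8781; P₀ = 0.031162
Lq = P₀·a^c·ρ/(c!(1−ρ)²) = 5.60753
Wq = Lq/λ = 5.60753/24.63 = 0.22767 hr
W = Wq + 1/μ = 0.22767 + 0.10695 = 0.33462 hr

Final: 0.33462 hr


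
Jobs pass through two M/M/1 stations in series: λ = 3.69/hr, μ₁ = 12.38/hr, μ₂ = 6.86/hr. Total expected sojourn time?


Each node sees arrival rate λ = 3.69/hr (tandem ⇒ throughput preserved).
W₁ = 1/(μ₁−λ) = 1/(12.38−3.69) = 0.11507 hr
W₂ = 1/(μ₂−λ) = 1/(6.86−3.69) = 0.31546 hr
W_total = W₁ + W₂ = 0.11507 + 0.31546 = 0.43053 hr

Final: 0.43053 hr


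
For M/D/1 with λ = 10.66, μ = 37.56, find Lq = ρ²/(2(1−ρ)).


ρ = 10.66/37.56 = 0.2838
M/D/1: Lq = ρ²/(2(1−ρ)) = 0.08055/(2·0.7162) = 0.05623

Final: 0.05623


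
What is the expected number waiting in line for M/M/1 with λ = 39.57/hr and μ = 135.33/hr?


ρ = 39.57/135.33 = 0.2924
Lq = ρ²/(1−ρ) = 0.08550/0.7076 = 0.1208

Final: 0.1208


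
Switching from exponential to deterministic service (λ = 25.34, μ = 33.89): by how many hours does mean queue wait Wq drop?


ρ = 25.34/33.89 = 0.7477
Wq(M/M/1) = ρ/(μ−λ) = 0.7477/8.55 = 0.08745 hr
Wq(M/D/1) = ρ/(2(μ−λ)) = 0.04373 hr
Savings = 0.08745 − 0.04373 = 0.04373 hr

Final: 0.04373 hr


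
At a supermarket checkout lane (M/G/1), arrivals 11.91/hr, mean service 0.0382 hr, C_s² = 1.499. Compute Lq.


ρ = λ·E[S] = 11.91·0.0382 = 0.4550
Lq = ρ²(1+C_s²)/(2(1−ρ)) = 0.2070·(1+1.499)/(2·0.5450)
= 0.2070·2.4990/1.0901 = 0.47453

Final: 0.47453


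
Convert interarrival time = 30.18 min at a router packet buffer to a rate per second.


λ = 1/(interarrival time) in consistent units.
1 second = 0.0166667 min, so λ = 0.0166667/30.18 = 0.0005522 per second

Final: 0.0005522 /sec


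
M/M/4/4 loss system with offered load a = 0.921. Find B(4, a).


B(c,a) = (a^c/c!) / Σ_{k=0}^{c} a^k/k!
a^4/4! = 0.029980
Σ terms (k=0..4): 1.00000 + 0.92100 + 0.42412 + 0.13020 + 0.02998 = 2.505305
B = 0.029980/2.505305 = 0.011966

Final: 0.011966


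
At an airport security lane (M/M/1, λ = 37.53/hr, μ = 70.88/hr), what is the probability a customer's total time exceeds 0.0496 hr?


W ~ Exponential(μ−λ) for M/M/1.
μ − λ = 70.88 − 37.53 = 33.3500
P(W > t) = e^{−(μ−λ)t} = e^{−1.6542} = 0.191253

Final: 0.191253


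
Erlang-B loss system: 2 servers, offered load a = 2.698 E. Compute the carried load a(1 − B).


B(2,2.698) = 0.496021 (Erlang-B)
Carried load = a(1 − B) = 2.698·(1 − 0.496021) = 2.698·0.503979 = 1.3597 E

Final: 1.3597 Erlangs


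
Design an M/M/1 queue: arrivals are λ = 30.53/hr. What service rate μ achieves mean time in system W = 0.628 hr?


W = 1/(μ−λ) ⇒ μ − λ = 1/W = 1/0.628 = 1.5924
μ = λ + 1/W = 30.53 + 1.5924 = 32.1224 per hr

Final: 32.1224 /hr


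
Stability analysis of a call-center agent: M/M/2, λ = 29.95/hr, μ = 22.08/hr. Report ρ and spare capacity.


Total capacity cμ = 2·22.08 = 44.16/hr
ρ = λ/(cμ) = 29.95/44.16 = 0.6782
Stable ⇔ ρ < 1: YES
Spare capacity = cμ − λ = 44.16 − 29.95 = 14.21/hr

Final: ρ = 0.6782; stable; margin = 14.21/hr


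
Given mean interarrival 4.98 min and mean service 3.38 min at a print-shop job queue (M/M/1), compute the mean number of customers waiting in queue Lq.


λ = 60/4.98 = 12.0482 /hr
μ = 60/3.38 = 17.7515 /hr
ρ = λ/μ = 12.0482/17.7515 = 0.6787
Lq = ρ²/(1−ρ) = 0.4607/0.3213 = 1.4338

Final: 1.4338


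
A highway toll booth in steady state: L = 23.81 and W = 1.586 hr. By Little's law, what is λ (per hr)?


λ = L/W = 23.81/1.586 = 15.0126 /hr

Final: 15.0126 /hr


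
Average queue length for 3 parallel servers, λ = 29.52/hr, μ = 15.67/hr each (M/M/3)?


a = λ/μ = 1.8839; ρ = a/3 = 0.6280
P₀ = 0.130663
Lq = P₀·a^c·ρ / (c!·(1−ρ)²) = 0.130663·6.68563·0.6280/(6·0.13842)
= 0.66050

Final: 0.66050


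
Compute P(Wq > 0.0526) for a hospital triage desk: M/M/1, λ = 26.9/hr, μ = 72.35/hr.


ρ = 26.9/72.35 = 0.3718
P(Wq > t) = ρ·e^{−(μ−λ)t} = 0.3718·e^{−2.3907}
= 0.3718·0.091568 = 0.034045

Final: 0.034045


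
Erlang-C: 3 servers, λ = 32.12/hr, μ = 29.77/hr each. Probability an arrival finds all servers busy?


a = λ/μ = 1.0789; ρ = a/3 = 0.3596
P₀ = 0.334684 (from M/M/c formula)
C(c,a) = [a^c/(c!(1−ρ))]·P₀ = [1.25600/(6·0.6404)]·0.334684
= 0.32690·0.334684 = 0.109409

Final: 0.109409


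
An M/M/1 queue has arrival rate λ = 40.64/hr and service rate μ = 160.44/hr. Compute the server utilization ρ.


ρ = λ/μ = 40.64/160.44 = 0.2533

Final: 0.2533


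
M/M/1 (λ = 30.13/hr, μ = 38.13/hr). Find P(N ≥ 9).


ρ = 30.13/38.13 = 0.7902
P(N ≥ n) = ρ^n = 0.7902^9 = 0.120113

Final: 0.120113


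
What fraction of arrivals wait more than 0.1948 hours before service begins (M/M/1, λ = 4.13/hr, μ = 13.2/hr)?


ρ = 4.13/13.2 = 0.3129
P(Wq > t) = ρ·e^{−(μ−λ)t} = 0.3129·e^{−1.7668}
= 0.3129·0.170873 = 0.053462

Final: 0.053462


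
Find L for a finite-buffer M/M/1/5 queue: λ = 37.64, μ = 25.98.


ρ = 37.64/25.98 = 1.4488
L = ρ[1 − (K+1)ρ^K + Kρ^(K+1)] / [(1−ρ)(1−ρ^(K+1))]
Numerator: 1.4488·(1 − 6·6.383404 + 5·9.248319) = 12.954029
Denominator: (-0.4488)·(-8.248319) = 3.701902
L = 12.954029/3.701902 = 3.4993

Final: 3.4993


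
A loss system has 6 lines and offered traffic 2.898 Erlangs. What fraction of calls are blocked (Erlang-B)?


B(c,a) = (a^c/c!) / Σ_{k=0}^{c} a^k/k!
a^6/6! = 0.822731
Σ terms (k=0..6): 1.00000 + 2.89800 + 4.19920 + 4.05643 + 2.93888 + 1.70338 + 0.82273 = 17.618621
B = 0.822731/17.618621 = 0.046697

Final: 0.046697


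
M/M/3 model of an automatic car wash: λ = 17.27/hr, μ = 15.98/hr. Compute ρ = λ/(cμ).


ρ = λ/(cμ) = 17.27/(3·15.98) = 17.27/47.94 = 0.3602

Final: 0.3602


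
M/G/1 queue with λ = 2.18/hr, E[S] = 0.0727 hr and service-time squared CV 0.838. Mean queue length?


ρ = λ·E[S] = 2.18·0.0727 = 0.1585
Lq = ρ²(1+C_s²)/(2(1−ρ)) = 0.02512·(1+0.838)/(2·0.8415)
= 0.02512·1.8380/1.6830 = 0.02743

Final: 0.02743


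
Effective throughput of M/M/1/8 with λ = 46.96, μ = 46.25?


ρ = 1.0154; P_K = (1−ρ)ρ^8/(1−ρ^9) = 0.118001
λ_eff = λ(1 − P_K) = 46.96·(1 − 0.118001) = 46.96·0.881999 = 41.4187 /hr

Final: 41.4187 /hr


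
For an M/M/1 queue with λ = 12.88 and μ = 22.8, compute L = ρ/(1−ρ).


ρ = λ/μ = 12.88/22.8 = 0.5649
L = ρ/(1−ρ) = 0.5649/(1 − 0.5649) = 0.5649/0.4351 = 1.2984

Final: 1.2984


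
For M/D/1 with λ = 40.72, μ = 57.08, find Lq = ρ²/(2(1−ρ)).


ρ = 40.72/57.08 = 0.7134
M/D/1: Lq = ρ²/(2(1−ρ)) = 0.5089/(2·0.2866) = 0.88781

Final: 0.88781


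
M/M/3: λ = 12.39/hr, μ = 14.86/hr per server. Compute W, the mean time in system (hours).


a = 0.8338; ρ = 0.2779; P₀ = 0.431934
Lq = P₀·a^c·ρ/(c!(1−ρ)²) = 0.02224
Wq = Lq/λ = 0.02224/12.39 = 0.001795 hr
W = Wq + 1/μ = 0.001795 + 0.06729 = 0.06909 hr

Final: 0.06909 hr


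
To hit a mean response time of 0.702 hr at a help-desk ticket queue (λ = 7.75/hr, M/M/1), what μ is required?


W = 1/(μ−λ) ⇒ μ − λ = 1/W = 1/0.702 = 1.4245
μ = λ + 1/W = 7.75 + 1.4245 = 9.1745 per hr

Final: 9.1745 /hr


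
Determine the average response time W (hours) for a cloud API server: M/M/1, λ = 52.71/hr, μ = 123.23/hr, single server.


W = 1/(μ−λ) = 1/(123.23 − 52.71) = 1/70.52 = 0.01418 hr

Final: 0.01418 hr


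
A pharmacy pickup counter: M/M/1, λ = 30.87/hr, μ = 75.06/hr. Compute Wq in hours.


ρ = 30.87/75.06 = 0.4113
Wq = ρ/(μ−λ) = 0.4113/(75.06 − 30.87) = 0.4113/44.19 = 0.009307 hr

Final: 0.009307 hr


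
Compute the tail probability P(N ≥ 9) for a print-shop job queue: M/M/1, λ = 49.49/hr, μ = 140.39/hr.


ρ = 49.49/140.39 = 0.3525
P(N ≥ n) = ρ^n = 0.3525^9 = 0.00008407

Final: 0.00008407


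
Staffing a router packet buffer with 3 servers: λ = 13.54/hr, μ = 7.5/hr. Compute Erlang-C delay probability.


a = λ/μ = 1.8053; ρ = a/3 = 0.6018
P₀ = 0.144979 (from M/M/c formula)
C(c,a) = [a^c/(c!(1−ρ))]·P₀ = [5.88399/(6·0.3982)]·0.144979
= 2.46261·0.144979 = 0.357026

Final: 0.357026


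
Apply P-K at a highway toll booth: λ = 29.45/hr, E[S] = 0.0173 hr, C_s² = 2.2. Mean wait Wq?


ρ = λ·E[S] = 29.45·0.0173 = 0.5095
E[S²] = E[S]²(1+C_s²) = 0.0173²·(1+2.2) = 0.0009577
Wq = λ·E[S²]/(2(1−ρ)) = 29.45·0.0009577/(2·0.4905) = 0.02875 hr

Final: 0.02875 hr


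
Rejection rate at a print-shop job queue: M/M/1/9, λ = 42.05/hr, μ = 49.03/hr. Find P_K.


ρ = λ/μ = 42.05/49.03 = 0.8576
P_K = (1−ρ)ρ^K/(1−ρ^(K+1)) = (0.1424·0.251037)/(1 − 0.215299)
= 0.035738/0.784701 = 0.045543

Final: 0.045543


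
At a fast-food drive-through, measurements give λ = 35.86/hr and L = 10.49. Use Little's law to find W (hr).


W = L/λ = 10.49/35.86 = 0.2925 hr

Final: 0.2925 hr


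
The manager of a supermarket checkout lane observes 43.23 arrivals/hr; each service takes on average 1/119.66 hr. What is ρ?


ρ = λ/μ = 43.23/119.66 = 0.3613

Final: 0.3613


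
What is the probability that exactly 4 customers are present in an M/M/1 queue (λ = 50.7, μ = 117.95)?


ρ = 50.7/117.95 = 0.4298
P_n = (1−ρ)·ρ^n = (1 − 0.4298)·0.4298^4 = 0.5702·0.034138 = 0.019464

Final: 0.019464


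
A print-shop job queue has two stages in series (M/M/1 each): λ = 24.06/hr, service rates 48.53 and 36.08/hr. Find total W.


Each node sees arrival rate λ = 24.06/hr (tandem ⇒ throughput preserved).
W₁ = 1/(μ₁−λ) = 1/(48.53−24.06) = 0.04087 hr
W₂ = 1/(μ₂−λ) = 1/(36.08−24.06) = 0.08319 hr
W_total = W₁ + W₂ = 0.04087 + 0.08319 = 0.12406 hr

Final: 0.12406 hr


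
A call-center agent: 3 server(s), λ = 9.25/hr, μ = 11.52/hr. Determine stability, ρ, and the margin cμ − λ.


Total capacity cμ = 3·11.52 = 34.56/hr
ρ = λ/(cμ) = 9.25/34.56 = 0.2677
Stable ⇔ ρ < 1: YES
Spare capacity = cμ − λ = 34.56 − 9.25 = 25.31/hr

Final: ρ = 0.2677; stable; margin = 25.31/hr


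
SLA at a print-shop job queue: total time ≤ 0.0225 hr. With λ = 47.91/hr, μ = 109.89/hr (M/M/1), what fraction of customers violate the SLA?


W ~ Exponential(μ−λ) for M/M/1.
μ − λ = 109.89 − 47.91 = 61.9800
P(W > t) = e^{−(μ−λ)t} = e^{−1.3945} = 0.247945

Final: 0.247945


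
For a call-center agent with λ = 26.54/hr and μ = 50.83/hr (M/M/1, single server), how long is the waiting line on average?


ρ = 26.54/50.83 = 0.5221
Lq = ρ²/(1−ρ) = 0.2726/0.4779 = 0.5705

Final: 0.5705


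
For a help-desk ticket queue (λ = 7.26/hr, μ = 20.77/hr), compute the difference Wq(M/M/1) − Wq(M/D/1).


ρ = 7.26/20.77 = 0.3495
Wq(M/M/1) = ρ/(μ−λ) = 0.3495/13.51 = 0.02587 hr
Wq(M/D/1) = ρ/(2(μ−λ)) = 0.01294 hr
Savings = 0.02587 − 0.01294 = 0.01294 hr

Final: 0.01294 hr


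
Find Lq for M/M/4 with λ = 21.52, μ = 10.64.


a = λ/μ = 2.0226; ρ = a/4 = 0.5056
P₀ = 0.127270
Lq = P₀·a^c·ρ / (c!·(1−ρ)²) = 0.127270·16.73411·0.5056/(24·0.24439)
= 0.18360

Final: 0.18360


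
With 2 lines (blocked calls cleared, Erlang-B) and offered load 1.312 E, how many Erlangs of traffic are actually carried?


B(2,1.312) = 0.271277 (Erlang-B)
Carried load = a(1 − B) = 1.312·(1 − 0.271277) = 1.312·0.728723 = 0.9561 E

Final: 0.9561 Erlangs


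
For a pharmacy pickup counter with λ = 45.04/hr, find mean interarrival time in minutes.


Mean interarrival time = 1/λ = 1/45.04 hour = 0.02220 hour
In minutes: 0.02220 × 60 = 1.3321 min

Final: 1.3321 min


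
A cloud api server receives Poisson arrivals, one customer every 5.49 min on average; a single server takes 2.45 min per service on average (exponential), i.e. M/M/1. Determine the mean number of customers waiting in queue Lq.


λ = 60/5.49 = 10.9290 /hr
μ = 60/2.45 = 24.4898 /hr
ρ = λ/μ = 10.9290/24.4898 = 0.4463
Lq = ρ²/(1−ρ) = 0.1992/0.5537 = 0.3597

Final: 0.3597


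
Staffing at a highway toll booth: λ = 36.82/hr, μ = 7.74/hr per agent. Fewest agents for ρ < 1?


Stability requires cμ > λ ⇔ c > λ/μ.
λ/μ = 36.82/7.74 = 4.7571
Minimum integer c = ⌊4.7571⌋ + 1 = 5
Check: 5·7.74 = 38.70 > 36.82, while 4·7.74 = 30.96 ≤ 36.82

Final: 5 servers


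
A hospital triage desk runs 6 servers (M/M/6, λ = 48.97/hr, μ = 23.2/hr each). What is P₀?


a = λ/μ = 48.97/23.2 = 2.1108; ρ = a/c = 0.3518
Σ_{k=0}^{5} a^k/k! (terms k=0..5) = 1.00000 + 2.11078 + 2.22769 + 1.56738 + 0.82710 + 0.34916 = 8.08211
Tail: a^6/(6!(1−ρ)) = 88.44081/(720·0.6482) = 0.18950
P₀ = 1/(8.08211 + 0.18950) = 1/8.27161 = 0.120895

Final: 0.120895


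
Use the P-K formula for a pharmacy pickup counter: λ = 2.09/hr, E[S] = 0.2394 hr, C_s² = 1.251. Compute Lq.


ρ = λ·E[S] = 2.09·0.2394 = 0.5003
Lq = ρ²(1+C_s²)/(2(1−ρ)) = 0.2503·(1+1.251)/(2·0.4997)
= 0.2503·2.2510/0.9993 = 0.56392

Final: 0.56392


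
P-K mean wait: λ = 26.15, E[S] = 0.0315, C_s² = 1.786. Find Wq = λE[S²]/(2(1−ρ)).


ρ = λ·E[S] = 26.15·0.0315 = 0.8237
E[S²] = E[S]²(1+C_s²) = 0.0315²·(1+1.786) = 0.002764
Wq = λ·E[S²]/(2(1−ρ)) = 26.15·0.002764/(2·0.1763) = 0.20505 hr

Final: 0.20505 hr


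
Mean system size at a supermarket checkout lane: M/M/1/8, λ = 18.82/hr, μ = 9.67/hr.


ρ = 18.82/9.67 = 1.9462
L = ρ[1 − (K+1)ρ^K + Kρ^(K+1)] / [(1−ρ)(1−ρ^(K+1))]
Numerator: 1.9462·(1 − 9·205.847293 + 8·400.625238) = 2633.975324
Denominator: (-0.9462)·(-399.625238) = 378.135567
L = 2633.975324/378.135567 = 6.9657

Final: 6.9657


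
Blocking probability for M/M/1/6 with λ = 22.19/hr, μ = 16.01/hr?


ρ = λ/μ = 22.19/16.01 = 1.3860
P_K = (1−ρ)ρ^K/(1−ρ^(K+1)) = (-0.3860·7.089177)/(1 − 9.825661)
= -2.736484/-8.825661 = 0.310060

Final: 0.310060


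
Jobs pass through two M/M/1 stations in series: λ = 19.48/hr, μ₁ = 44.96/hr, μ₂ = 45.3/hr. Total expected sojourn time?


Each node sees arrival rate λ = 19.48/hr (tandem ⇒ throughput preserved).
W₁ = 1/(μ₁−λ) = 1/(44.96−19.48) = 0.03925 hr
W₂ = 1/(μ₂−λ) = 1/(45.3−19.48) = 0.03873 hr
W_total = W₁ + W₂ = 0.03925 + 0.03873 = 0.07798 hr

Final: 0.07798 hr


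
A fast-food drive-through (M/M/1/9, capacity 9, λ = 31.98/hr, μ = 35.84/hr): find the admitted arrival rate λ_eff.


ρ = 0.8923; P_K = (1−ρ)ρ^9/(1−ρ^10) = 0.056791
λ_eff = λ(1 − P_K) = 31.98·(1 − 0.056791) = 31.98·0.943209 = 30.1638 /hr

Final: 30.1638 /hr


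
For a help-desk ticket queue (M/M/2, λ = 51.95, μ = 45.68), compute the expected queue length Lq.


a = λ/μ = 1.1373; ρ = a/2 = 0.5686
P₀ = 0.274998
Lq = P₀·a^c·ρ / (c!·(1−ρ)²) = 0.274998·1.29336·0.5686/(2·0.18608)
= 0.54344

Final: 0.54344


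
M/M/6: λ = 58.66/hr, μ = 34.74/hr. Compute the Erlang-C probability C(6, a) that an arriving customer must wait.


a = λ/μ = 1.6885; ρ = a/6 = 0.2814
P₀ = 0.184692 (from M/M/c formula)
C(c,a) = [a^c/(c!(1−ρ))]·P₀ = [23.17787/(720·0.7186)]·0.184692
= 0.04480·0.184692 = 0.008274

Final: 0.008274


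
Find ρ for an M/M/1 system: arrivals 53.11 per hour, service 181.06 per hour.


ρ = λ/μ = 53.11/181.06 = 0.2933

Final: 0.2933


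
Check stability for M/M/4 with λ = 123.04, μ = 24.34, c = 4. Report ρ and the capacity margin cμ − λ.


Total capacity cμ = 4·24.34 = 97.36/hr
ρ = λ/(cμ) = 123.04/97.36 = 1.2638
Stable ⇔ ρ < 1: NO
Spare capacity = cμ − λ = 97.36 − 123.04 = -25.68/hr

Final: ρ = 1.2638; unstable; margin = -25.68/hr


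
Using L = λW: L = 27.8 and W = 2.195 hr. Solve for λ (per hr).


λ = L/W = 27.8/2.195 = 12.6651 /hr

Final: 12.6651 /hr


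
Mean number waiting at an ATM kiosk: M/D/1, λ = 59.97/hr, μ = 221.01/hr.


ρ = 59.97/221.01 = 0.2713
M/D/1: Lq = ρ²/(2(1−ρ)) = 0.07363/(2·0.7287) = 0.05052

Final: 0.05052


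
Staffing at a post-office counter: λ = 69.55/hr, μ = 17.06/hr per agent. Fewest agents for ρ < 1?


Stability requires cμ > λ ⇔ c > λ/μ.
λ/μ = 69.55/17.06 = 4.0768
Minimum integer c = ⌊4.0768⌋ + 1 = 5
Check: 5·17.06 = 85.30 > 69.55, while 4·17.06 = 68.24 ≤ 69.55

Final: 5 servers


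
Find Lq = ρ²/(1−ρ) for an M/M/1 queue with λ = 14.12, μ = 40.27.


ρ = 14.12/40.27 = 0.3506
Lq = ρ²/(1−ρ) = 0.1229/0.6494 = 0.1893

Final: 0.1893


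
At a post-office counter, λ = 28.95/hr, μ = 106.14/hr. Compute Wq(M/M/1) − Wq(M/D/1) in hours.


ρ = 28.95/106.14 = 0.2728
Wq(M/M/1) = ρ/(μ−λ) = 0.2728/77.19 = 0.003534 hr
Wq(M/D/1) = ρ/(2(μ−λ)) = 0.001767 hr
Savings = 0.003534 − 0.001767 = 0.001767 hr

Final: 0.001767 hr


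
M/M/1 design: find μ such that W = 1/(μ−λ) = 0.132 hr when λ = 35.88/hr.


W = 1/(μ−λ) ⇒ μ − λ = 1/W = 1/0.132 = 7.5758
μ = λ + 1/W = 35.88 + 7.5758 = 43.4558 per hr

Final: 43.4558 /hr


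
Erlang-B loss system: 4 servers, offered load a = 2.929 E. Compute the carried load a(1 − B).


B(4,2.929) = 0.198192 (Erlang-B)
Carried load = a(1 − B) = 2.929·(1 − 0.198192) = 2.929·0.801808 = 2.3485 E

Final: 2.3485 Erlangs


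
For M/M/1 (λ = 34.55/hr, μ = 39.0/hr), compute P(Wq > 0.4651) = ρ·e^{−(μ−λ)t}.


ρ = 34.55/39.0 = 0.8859
P(Wq > t) = ρ·e^{−(μ−λ)t} = 0.8859·e^{−2.0697}
= 0.8859·0.126224 = 0.111822

Final: 0.111822


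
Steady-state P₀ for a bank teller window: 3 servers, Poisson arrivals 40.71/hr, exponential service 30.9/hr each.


a = λ/μ = 40.71/30.9 = 1.3175; ρ = a/c = 0.4392
Σ_{k=0}^{2} a^k/k! (terms k=0..2) = 1.00000 + 1.31748 + 0.86787 = 3.18535
Tail: a^3/(3!(1−ρ)) = 2.28680/(6·0.5608) = 0.67957
P₀ = 1/(3.18535 + 0.67957) = 1/3.86492 = 0.258738

Final: 0.258738


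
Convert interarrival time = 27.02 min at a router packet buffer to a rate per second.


λ = 1/(interarrival time) in consistent units.
1 second = 0.0166667 min, so λ = 0.0166667/27.02 = 0.0006168 per second

Final: 0.0006168 /sec


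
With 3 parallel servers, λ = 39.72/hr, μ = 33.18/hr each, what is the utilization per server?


ρ = λ/(cμ) = 39.72/(3·33.18) = 39.72/99.54 = 0.3990

Final: 0.3990


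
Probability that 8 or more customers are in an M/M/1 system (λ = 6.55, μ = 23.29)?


ρ = 6.55/23.29 = 0.2812
P(N ≥ n) = ρ^n = 0.2812^8 = 0.00003914

Final: 0.00003914


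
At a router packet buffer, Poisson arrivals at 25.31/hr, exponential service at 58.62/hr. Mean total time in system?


W = 1/(μ−λ) = 1/(58.62 − 25.31) = 1/33.31 = 0.03002 hr

Final: 0.03002 hr


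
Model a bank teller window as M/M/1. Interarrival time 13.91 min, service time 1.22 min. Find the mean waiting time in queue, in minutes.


λ = 60/13.91 = 4.3134 /hr
μ = 60/1.22 = 49.1803 /hr
ρ = λ/μ = 4.3134/49.1803 = 0.08771
Wq = ρ/(μ−λ) = 0.08771/(49.1803−4.3134) = 0.001955 hr
In minutes: 0.001955·60 = 0.1173 min

Final: 0.1173 min


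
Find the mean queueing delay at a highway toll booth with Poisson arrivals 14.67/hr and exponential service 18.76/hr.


ρ = 14.67/18.76 = 0.7820
Wq = ρ/(μ−λ) = 0.7820/(18.76 − 14.67) = 0.7820/4.09 = 0.1912 hr

Final: 0.1912 hr


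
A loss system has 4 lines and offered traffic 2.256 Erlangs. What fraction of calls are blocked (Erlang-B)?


B(c,a) = (a^c/c!) / Σ_{k=0}^{c} a^k/k!
a^4/4! = 1.079307
Σ terms (k=0..4): 1.00000 + 2.25600 + 2.54477 + 1.91367 + 1.07931 = 8.793741
B = 1.079307/8.793741 = 0.122736

Final: 0.122736


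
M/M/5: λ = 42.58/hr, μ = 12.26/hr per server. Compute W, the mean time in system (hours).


a = 3.4731; ρ = 0.6946; P₀ = 0.026782
Lq = P₀·a^c·ρ/(c!(1−ρ)²) = 0.84003
Wq = Lq/λ = 0.84003/42.58 = 0.01973 hr
W = Wq + 1/μ = 0.01973 + 0.08157 = 0.10129 hr

Final: 0.10129 hr


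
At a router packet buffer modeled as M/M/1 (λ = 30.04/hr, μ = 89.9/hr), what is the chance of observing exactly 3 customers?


ρ = 30.04/89.9 = 0.3341
P_n = (1−ρ)·ρ^n = (1 − 0.3341)·0.3341^3 = 0.6659·0.037310 = 0.024843

Final: 0.024843


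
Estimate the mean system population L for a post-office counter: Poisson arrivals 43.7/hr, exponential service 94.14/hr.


ρ = λ/μ = 43.7/94.14 = 0.4642
L = ρ/(1−ρ) = 0.4642/(1 − 0.4642) = 0.4642/0.5358 = 0.8664

Final: 0.8664


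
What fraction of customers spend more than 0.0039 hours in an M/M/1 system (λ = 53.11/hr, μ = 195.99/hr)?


W ~ Exponential(μ−λ) for M/M/1.
μ − λ = 195.99 − 53.11 = 142.8800
P(W > t) = e^{−(μ−λ)t} = e^{−0.5572} = 0.572792

Final: 0.572792


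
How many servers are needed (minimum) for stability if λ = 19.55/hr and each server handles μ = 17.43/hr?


Stability requires cμ > λ ⇔ c > λ/μ.
λ/μ = 19.55/17.43 = 1.1216
Minimum integer c = ⌊1.1216⌋ + 1 = 2
Check: 2·17.43 = 34.86 > 19.55, while 1·17.43 = 17.43 ≤ 19.55

Final: 2 servers


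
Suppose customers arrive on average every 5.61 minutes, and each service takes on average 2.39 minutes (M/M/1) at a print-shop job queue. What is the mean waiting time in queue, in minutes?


λ = 60/5.61 = 10.6952 /hr
μ = 60/2.39 = 25.1046 /hr
ρ = λ/μ = 10.6952/25.1046 = 0.4260
Wq = ρ/(μ−λ) = 0.4260/(25.1046−10.6952) = 0.02957 hr
In minutes: 0.02957·60 = 1.774 min

Final: 1.774 min


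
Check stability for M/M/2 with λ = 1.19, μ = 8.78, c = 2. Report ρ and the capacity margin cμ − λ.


Total capacity cμ = 2·8.78 = 17.56/hr
ρ = λ/(cμ) = 1.19/17.56 = 0.06777
Stable ⇔ ρ < 1: YES
Spare capacity = cμ − λ = 17.56 − 1.19 = 16.37/hr

Final: ρ = 0.06777; stable; margin = 16.37/hr


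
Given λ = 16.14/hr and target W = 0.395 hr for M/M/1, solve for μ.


W = 1/(μ−λ) ⇒ μ − λ = 1/W = 1/0.395 = 2.5316
μ = λ + 1/W = 16.14 + 2.5316 = 18.6716 per hr

Final: 18.6716 /hr


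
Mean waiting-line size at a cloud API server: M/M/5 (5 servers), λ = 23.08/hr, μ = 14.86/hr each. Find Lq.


a = λ/μ = 1.5532; ρ = a/5 = 0.3106
P₀ = 0.211171
Lq = P₀·a^c·ρ / (c!·(1−ρ)²) = 0.211171·9.03826·0.3106/(120·0.47523)
= 0.01040

Final: 0.01040


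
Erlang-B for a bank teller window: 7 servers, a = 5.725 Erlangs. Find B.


B(c,a) = (a^c/c!) / Σ_{k=0}^{c} a^k/k!
a^7/7! = 39.994282
Σ terms (k=0..7): 1.00000 + 5.72500 + 16.38781 + 31.27341 + 44.76007 + 51.25028 + 48.90131 + 39.99428 = 239.292151
B = 39.994282/239.292151 = 0.167136

Final: 0.167136


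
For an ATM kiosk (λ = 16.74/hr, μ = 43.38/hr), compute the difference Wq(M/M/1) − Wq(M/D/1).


ρ = 16.74/43.38 = 0.3859
Wq(M/M/1) = ρ/(μ−λ) = 0.3859/26.64 = 0.01449 hr
Wq(M/D/1) = ρ/(2(μ−λ)) = 0.007243 hr
Savings = 0.01449 − 0.007243 = 0.007243 hr

Final: 0.007243 hr
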